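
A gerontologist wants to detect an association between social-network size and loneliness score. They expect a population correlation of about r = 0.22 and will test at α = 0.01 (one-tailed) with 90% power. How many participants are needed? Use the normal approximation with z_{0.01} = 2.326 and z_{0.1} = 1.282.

Fisher's z: C = ½·ln((1+r)/(1−r)) = ½·ln(1.5641) = 0.2237.
n = ((z_{α} + z_β)/C)² + 3.
(2.326 + 1.282) / 0.2237 = 3.608 / 0.2237 = 16.129.
n = 16.129² + 3 = 260.14 + 3 = 263.1.
Round up.

n = 264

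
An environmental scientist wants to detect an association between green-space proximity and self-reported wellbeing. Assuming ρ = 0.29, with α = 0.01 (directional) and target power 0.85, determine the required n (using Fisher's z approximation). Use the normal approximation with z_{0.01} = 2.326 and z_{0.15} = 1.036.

n = 130

Fisher's z: C = ½·ln((1+r)/(1−r)) = ½·ln(1.8169) = 0.2986.
n = ((z_{α} + z_β)/C)² + 3.
(2.326 + 1.036) / 0.2986 = 3.362 / 0.2986 = 11.259.
n = 11.259² + 3 = 126.77 + 3 = 129.8.
Round up.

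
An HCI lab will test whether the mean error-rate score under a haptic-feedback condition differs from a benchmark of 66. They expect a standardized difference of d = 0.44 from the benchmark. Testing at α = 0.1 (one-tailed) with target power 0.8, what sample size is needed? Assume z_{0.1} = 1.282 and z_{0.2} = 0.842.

For a one-sample test: n = ((z_{α} + z_β) / d)².
z_{α} + z_β = 1.282 + 0.842 = 2.124.
n = (2.124 / 0.44)² = 4.827² = 23.30.
Round up.

n = 24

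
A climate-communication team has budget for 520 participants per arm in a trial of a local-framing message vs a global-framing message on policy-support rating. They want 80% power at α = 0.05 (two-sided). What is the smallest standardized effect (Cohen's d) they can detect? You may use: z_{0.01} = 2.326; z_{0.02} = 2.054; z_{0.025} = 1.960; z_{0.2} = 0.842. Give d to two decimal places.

d_min ≈ 0.17

For two independent groups of n = 520 each: d_min = (z_{α/2} + z_β)·√(2/n).
z-sum = 1.960 + 0.842 = 2.802.
d_min = 2.802 × √(2/520) = 2.802 × 0.0620 = 0.174.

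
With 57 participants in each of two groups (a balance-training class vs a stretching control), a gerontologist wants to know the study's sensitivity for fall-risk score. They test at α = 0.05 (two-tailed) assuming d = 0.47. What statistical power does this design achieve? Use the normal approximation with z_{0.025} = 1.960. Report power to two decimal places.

For two equal groups, power = Φ(d·√(n/2) − z_{α/2}).
d·√(n/2) = 0.47 × √(57/2) = 0.47 × 5.339 = 2.509.
z_β = 2.509 − 1.960 = 0.549.
Power = Φ(0.549) = 0.709.

power ≈ 0.71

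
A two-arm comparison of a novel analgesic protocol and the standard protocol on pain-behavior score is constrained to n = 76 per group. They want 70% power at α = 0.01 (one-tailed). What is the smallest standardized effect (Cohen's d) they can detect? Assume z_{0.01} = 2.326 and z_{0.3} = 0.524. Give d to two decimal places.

For two independent groups of n = 76 each: d_min = (z_{α} + z_β)·√(2/n).
z-sum = 2.326 + 0.524 = 2.850.
d_min = 2.850 × √(2/76) = 2.850 × 0.1622 = 0.462.

d_min ≈ 0.46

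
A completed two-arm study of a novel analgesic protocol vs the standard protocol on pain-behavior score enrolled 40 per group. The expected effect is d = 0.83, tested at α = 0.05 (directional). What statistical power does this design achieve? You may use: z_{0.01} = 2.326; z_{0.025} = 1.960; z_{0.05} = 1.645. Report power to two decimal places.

For two equal groups, power = Φ(d·√(n/2) − z_{α}).
d·√(n/2) = 0.83 × √(40/2) = 0.83 × 4.472 = 3.712.
z_β = 3.712 − 1.645 = 2.067.
Power = Φ(2.067) = 0.981.

power ≈ 0.98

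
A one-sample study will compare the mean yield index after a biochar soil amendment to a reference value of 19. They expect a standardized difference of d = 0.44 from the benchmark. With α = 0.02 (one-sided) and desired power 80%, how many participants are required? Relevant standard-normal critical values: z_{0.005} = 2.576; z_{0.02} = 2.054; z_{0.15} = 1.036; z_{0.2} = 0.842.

For a one-sample test: n = ((z_{α} + z_β) / d)².
z_{α} + z_β = 2.054 + 0.842 = 2.896.
n = (2.896 / 0.44)² = 6.582² = 43.32.
Round up.

n = 44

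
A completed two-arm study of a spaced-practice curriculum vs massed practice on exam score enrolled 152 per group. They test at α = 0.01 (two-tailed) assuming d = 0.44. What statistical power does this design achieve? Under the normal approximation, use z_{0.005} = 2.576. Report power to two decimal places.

For two equal groups, power = Φ(d·√(n/2) − z_{α/2}).
d·√(n/2) = 0.44 × √(152/2) = 0.44 × 8.718 = 3.836.
z_β = 3.836 − 2.576 = 1.260.
Power = Φ(1.260) = 0.896.

power ≈ 0.90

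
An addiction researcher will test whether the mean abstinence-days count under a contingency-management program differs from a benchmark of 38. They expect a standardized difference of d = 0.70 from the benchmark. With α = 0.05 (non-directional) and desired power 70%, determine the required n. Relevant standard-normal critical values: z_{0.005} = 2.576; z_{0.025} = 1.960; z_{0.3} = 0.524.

For a one-sample test: n = ((z_{α/2} + z_β) / d)².
z_{α/2} + z_β = 1.960 + 0.524 = 2.484.
n = (2.484 / 0.70)² = 3.549² = 12.59.
Round up.

n = 13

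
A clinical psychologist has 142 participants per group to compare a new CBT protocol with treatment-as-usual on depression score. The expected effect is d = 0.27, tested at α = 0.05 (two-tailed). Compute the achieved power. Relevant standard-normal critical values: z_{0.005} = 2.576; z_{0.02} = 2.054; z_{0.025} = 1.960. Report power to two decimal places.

For two equal groups, power = Φ(d·√(n/2) − z_{α/2}).
d·√(n/2) = 0.27 × √(142/2) = 0.27 × 8.426 = 2.275.
z_β = 2.275 − 1.960 = 0.315.
Power = Φ(0.315) = 0.624.

power ≈ 0.62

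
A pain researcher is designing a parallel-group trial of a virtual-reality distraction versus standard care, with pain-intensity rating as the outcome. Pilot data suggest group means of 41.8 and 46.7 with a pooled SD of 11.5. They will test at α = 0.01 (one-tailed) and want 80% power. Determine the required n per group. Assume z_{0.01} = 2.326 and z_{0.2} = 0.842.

Cohen's d = |M₁ − M₂| / SD_pooled = |41.8 − 46.7| / 11.5 = 4.9 / 11.5 = 0.426.
For two independent groups with equal n: n = 2·((z_{α} + z_β) / d)².
z_{α} + z_β = 2.326 + 0.842 = 3.168.
n = 2 × (3.168 / 0.426)² = 2 × 7.437² = 2 × 55.30 = 110.6.
Round up to the next whole participant.

n = 111 per group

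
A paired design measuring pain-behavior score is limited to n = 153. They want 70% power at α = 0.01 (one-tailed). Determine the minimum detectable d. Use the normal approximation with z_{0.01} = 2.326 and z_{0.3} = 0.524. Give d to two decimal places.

d_min ≈ 0.23

For a single sample (or paired design) of n = 153: d_min = (z_{α} + z_β)/√n.
z-sum = 2.326 + 0.524 = 2.850.
d_min = 2.850 / √153 = 2.850 / 12.369 = 0.230.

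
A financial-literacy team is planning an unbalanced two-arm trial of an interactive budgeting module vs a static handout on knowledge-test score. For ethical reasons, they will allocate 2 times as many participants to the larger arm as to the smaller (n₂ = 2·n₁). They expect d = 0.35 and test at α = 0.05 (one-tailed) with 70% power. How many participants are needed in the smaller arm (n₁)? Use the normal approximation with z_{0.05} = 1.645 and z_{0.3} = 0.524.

With allocation ratio k = n₂/n₁ = 2, Var(x̄₁−x̄₂) = σ²(1/n₁ + 1/(k·n₁)) = σ²·(k+1)/(k·n₁).
So n₁ = (1 + 1/k)·((z_{α} + z_β)/d)² = 1.500 × (2.169/0.35)².
n₁ = 1.500 × 38.40 = 57.6.
Round up: n₁ = 58, giving n₂ = 2 × 58 = 116.

n₁ = 58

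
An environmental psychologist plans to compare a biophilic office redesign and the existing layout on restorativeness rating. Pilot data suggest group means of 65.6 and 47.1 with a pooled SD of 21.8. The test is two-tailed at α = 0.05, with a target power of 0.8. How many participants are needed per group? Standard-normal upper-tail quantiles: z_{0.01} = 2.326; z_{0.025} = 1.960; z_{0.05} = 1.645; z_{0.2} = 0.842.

n = 22 per group

Cohen's d = |M₁ − M₂| / SD_pooled = |65.6 − 47.1| / 21.8 = 18.5 / 21.8 = 0.849.
For two independent groups with equal n: n = 2·((z_{α/2} + z_β) / d)².
z_{α/2} + z_β = 1.960 + 0.842 = 2.802.
n = 2 × (2.802 / 0.849)² = 2 × 3.300² = 2 × 10.89 = 21.8.
Round up to the next whole participant.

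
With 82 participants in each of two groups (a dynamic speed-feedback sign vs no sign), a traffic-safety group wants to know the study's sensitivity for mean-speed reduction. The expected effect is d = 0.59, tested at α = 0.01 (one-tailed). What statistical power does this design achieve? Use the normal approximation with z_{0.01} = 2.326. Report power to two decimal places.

For two equal groups, power = Φ(d·√(n/2) − z_{α}).
d·√(n/2) = 0.59 × √(82/2) = 0.59 × 6.403 = 3.778.
z_β = 3.778 − 2.326 = 1.452.
Power = Φ(1.452) = 0.927.

power ≈ 0.93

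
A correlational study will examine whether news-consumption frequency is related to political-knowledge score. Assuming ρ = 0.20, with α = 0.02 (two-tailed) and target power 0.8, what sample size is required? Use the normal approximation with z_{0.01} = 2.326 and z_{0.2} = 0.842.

n = 248

Fisher's z: C = ½·ln((1+r)/(1−r)) = ½·ln(1.5000) = 0.2027.
n = ((z_{α/2} + z_β)/C)² + 3.
(2.326 + 0.842) / 0.2027 = 3.168 / 0.2027 = 15.629.
n = 15.629² + 3 = 244.27 + 3 = 247.3.
Round up.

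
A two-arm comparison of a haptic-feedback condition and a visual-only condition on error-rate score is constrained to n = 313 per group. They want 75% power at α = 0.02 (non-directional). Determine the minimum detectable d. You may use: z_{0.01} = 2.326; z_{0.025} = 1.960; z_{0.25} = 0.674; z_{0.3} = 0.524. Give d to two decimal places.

For two independent groups of n = 313 each: d_min = (z_{α/2} + z_β)·√(2/n).
z-sum = 2.326 + 0.674 = 3.000.
d_min = 3.000 × √(2/313) = 3.000 × 0.0799 = 0.240.

d_min ≈ 0.24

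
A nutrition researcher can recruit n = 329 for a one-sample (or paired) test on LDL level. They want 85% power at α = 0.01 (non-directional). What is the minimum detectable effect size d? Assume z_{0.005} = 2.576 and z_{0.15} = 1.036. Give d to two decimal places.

d_min ≈ 0.20

For a single sample (or paired design) of n = 329: d_min = (z_{α/2} + z_β)/√n.
z-sum = 2.576 + 1.036 = 3.612.
d_min = 3.612 / √329 = 3.612 / 18.138 = 0.199.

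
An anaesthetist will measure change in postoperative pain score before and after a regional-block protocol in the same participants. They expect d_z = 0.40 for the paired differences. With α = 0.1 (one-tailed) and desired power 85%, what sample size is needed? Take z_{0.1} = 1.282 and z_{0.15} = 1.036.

For a paired (one-sample on differences) test: n = ((z_{α} + z_β) / d)².
z_{α} + z_β = 1.282 + 1.036 = 2.318.
n = (2.318 / 0.40)² = 5.795² = 33.58.
Round up.

n = 34 pairs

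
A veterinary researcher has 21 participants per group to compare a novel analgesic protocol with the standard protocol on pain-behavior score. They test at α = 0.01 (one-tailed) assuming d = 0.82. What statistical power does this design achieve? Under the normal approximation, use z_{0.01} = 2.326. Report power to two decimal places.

For two equal groups, power = Φ(d·√(n/2) − z_{α}).
d·√(n/2) = 0.82 × √(21/2) = 0.82 × 3.240 = 2.657.
z_β = 2.657 − 2.326 = 0.331.
Power = Φ(0.331) = 0.630.

power ≈ 0.63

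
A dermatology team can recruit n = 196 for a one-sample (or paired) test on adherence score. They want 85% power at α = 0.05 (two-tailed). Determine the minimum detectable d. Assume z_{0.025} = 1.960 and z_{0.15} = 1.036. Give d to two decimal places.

For a single sample (or paired design) of n = 196: d_min = (z_{α/2} + z_β)/√n.
z-sum = 1.960 + 1.036 = 2.996.
d_min = 2.996 / √196 = 2.996 / 14.000 = 0.214.

d_min ≈ 0.21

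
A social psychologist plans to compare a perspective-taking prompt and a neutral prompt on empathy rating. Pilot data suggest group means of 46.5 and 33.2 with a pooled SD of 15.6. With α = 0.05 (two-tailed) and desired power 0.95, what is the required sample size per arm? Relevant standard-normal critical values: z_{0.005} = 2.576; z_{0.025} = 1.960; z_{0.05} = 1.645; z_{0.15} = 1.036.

Cohen's d = |M₁ − M₂| / SD_pooled = |46.5 − 33.2| / 15.6 = 13.3 / 15.6 = 0.853.
For two independent groups with equal n: n = 2·((z_{α/2} + z_β) / d)².
z_{α/2} + z_β = 1.960 + 1.645 = 3.605.
n = 2 × (3.605 / 0.853)² = 2 × 4.226² = 2 × 17.86 = 35.7.
Round up to the next whole participant.

n = 36 per group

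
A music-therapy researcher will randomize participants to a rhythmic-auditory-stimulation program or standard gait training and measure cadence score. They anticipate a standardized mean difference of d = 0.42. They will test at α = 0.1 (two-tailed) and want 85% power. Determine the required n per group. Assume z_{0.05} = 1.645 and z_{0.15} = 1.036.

For two independent groups with equal n: n = 2·((z_{α/2} + z_β) / d)².
z_{α/2} + z_β = 1.645 + 1.036 = 2.681.
n = 2 × (2.681 / 0.42)² = 2 × 6.383² = 2 × 40.75 = 81.5.
Round up to the next whole participant.

n = 82 per group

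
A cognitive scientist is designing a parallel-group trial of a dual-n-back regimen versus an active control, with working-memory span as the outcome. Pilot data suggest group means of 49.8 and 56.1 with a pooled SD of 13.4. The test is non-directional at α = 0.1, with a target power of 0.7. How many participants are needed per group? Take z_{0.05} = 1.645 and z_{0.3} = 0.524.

Cohen's d = |M₁ − M₂| / SD_pooled = |49.8 − 56.1| / 13.4 = 6.3 / 13.4 = 0.470.
For two independent groups with equal n: n = 2·((z_{α/2} + z_β) / d)².
z_{α/2} + z_β = 1.645 + 0.524 = 2.169.
n = 2 × (2.169 / 0.470)² = 2 × 4.615² = 2 × 21.30 = 42.6.
Round up to the next whole participant.

n = 43 per group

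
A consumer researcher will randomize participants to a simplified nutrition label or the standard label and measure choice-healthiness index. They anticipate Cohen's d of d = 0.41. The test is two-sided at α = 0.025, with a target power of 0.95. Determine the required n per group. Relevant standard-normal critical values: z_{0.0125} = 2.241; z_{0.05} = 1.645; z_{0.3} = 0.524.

n = 180 per group

For two independent groups with equal n: n = 2·((z_{α/2} + z_β) / d)².
z_{α/2} + z_β = 2.241 + 1.645 = 3.886.
n = 2 × (3.886 / 0.41)² = 2 × 9.478² = 2 × 89.83 = 179.7.
Round up to the next whole participant.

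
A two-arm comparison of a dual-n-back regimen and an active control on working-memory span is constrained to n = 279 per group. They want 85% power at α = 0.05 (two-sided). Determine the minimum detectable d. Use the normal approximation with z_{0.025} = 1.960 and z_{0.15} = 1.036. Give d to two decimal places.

d_min ≈ 0.25

For two independent groups of n = 279 each: d_min = (z_{α/2} + z_β)·√(2/n).
z-sum = 1.960 + 1.036 = 2.996.
d_min = 2.996 × √(2/279) = 2.996 × 0.0847 = 0.254.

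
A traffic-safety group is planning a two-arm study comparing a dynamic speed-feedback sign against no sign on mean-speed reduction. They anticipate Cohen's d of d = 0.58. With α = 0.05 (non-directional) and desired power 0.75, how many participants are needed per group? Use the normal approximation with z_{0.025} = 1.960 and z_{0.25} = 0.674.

For two independent groups with equal n: n = 2·((z_{α/2} + z_β) / d)².
z_{α/2} + z_β = 1.960 + 0.674 = 2.634.
n = 2 × (2.634 / 0.58)² = 2 × 4.541² = 2 × 20.62 = 41.2.
Round up to the next whole participant.

n = 42 per group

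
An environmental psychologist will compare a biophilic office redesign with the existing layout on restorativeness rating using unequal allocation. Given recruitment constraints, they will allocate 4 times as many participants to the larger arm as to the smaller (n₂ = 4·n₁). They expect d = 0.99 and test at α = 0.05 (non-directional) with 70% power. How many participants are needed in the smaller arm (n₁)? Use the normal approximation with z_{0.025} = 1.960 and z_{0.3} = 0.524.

n₁ = 8

With allocation ratio k = n₂/n₁ = 4, Var(x̄₁−x̄₂) = σ²(1/n₁ + 1/(k·n₁)) = σ²·(k+1)/(k·n₁).
So n₁ = (1 + 1/k)·((z_{α/2} + z_β)/d)² = 1.250 × (2.484/0.99)².
n₁ = 1.250 × 6.30 = 7.9.
Round up: n₁ = 8, giving n₂ = 4 × 8 = 32.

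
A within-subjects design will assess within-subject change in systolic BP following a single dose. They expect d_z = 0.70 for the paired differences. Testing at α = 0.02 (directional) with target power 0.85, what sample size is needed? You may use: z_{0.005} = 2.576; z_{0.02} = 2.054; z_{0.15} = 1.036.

n = 20 pairs

For a paired (one-sample on differences) test: n = ((z_{α} + z_β) / d)².
z_{α} + z_β = 2.054 + 1.036 = 3.090.
n = (3.090 / 0.70)² = 4.414² = 19.49.
Round up.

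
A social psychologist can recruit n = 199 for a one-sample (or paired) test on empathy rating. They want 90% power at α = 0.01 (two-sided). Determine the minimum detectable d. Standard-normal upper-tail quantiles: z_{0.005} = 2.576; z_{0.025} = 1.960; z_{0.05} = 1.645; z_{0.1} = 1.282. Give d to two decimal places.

For a single sample (or paired design) of n = 199: d_min = (z_{α/2} + z_β)/√n.
z-sum = 2.576 + 1.282 = 3.858.
d_min = 3.858 / √199 = 3.858 / 14.107 = 0.273.

d_min ≈ 0.27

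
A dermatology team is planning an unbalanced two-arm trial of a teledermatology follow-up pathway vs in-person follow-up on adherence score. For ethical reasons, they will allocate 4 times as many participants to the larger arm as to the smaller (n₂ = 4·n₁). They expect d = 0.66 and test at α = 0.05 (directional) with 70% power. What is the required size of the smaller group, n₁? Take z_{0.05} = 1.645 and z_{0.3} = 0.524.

With allocation ratio k = n₂/n₁ = 4, Var(x̄₁−x̄₂) = σ²(1/n₁ + 1/(k·n₁)) = σ²·(k+1)/(k·n₁).
So n₁ = (1 + 1/k)·((z_{α} + z_β)/d)² = 1.250 × (2.169/0.66)².
n₁ = 1.250 × 10.80 = 13.5.
Round up: n₁ = 14, giving n₂ = 4 × 14 = 56.

n₁ = 14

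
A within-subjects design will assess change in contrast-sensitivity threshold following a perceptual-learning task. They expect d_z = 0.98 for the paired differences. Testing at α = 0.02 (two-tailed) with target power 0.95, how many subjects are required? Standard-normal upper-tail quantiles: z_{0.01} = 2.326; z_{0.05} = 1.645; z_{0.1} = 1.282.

For a paired (one-sample on differences) test: n = ((z_{α/2} + z_β) / d)².
z_{α/2} + z_β = 2.326 + 1.645 = 3.971.
n = (3.971 / 0.98)² = 4.052² = 16.42.
Round up.

n = 17 pairs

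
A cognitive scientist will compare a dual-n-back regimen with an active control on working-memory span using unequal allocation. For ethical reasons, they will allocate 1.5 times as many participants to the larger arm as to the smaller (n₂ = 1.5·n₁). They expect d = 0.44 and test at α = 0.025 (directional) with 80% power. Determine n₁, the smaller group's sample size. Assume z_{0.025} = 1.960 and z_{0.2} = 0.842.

With allocation ratio k = n₂/n₁ = 1.5, Var(x̄₁−x̄₂) = σ²(1/n₁ + 1/(k·n₁)) = σ²·(k+1)/(k·n₁).
So n₁ = (1 + 1/k)·((z_{α} + z_β)/d)² = 1.667 × (2.802/0.44)².
n₁ = 1.667 × 40.55 = 67.6.
Round up: n₁ = 68, giving n₂ = 1.5 × 68 = 102.

n₁ = 68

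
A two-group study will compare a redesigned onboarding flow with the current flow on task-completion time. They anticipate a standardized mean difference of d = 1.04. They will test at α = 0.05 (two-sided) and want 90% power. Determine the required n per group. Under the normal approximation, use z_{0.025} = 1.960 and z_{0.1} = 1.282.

For two independent groups with equal n: n = 2·((z_{α/2} + z_β) / d)².
z_{α/2} + z_β = 1.960 + 1.282 = 3.242.
n = 2 × (3.242 / 1.04)² = 2 × 3.117² = 2 × 9.72 = 19.4.
Round up to the next whole participant.

n = 20 per group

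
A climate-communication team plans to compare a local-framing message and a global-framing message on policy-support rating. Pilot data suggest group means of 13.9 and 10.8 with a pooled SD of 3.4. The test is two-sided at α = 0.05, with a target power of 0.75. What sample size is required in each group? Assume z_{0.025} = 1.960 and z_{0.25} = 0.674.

n = 17 per group

Cohen's d = |M₁ − M₂| / SD_pooled = |13.9 − 10.8| / 3.4 = 3.1 / 3.4 = 0.912.
For two independent groups with equal n: n = 2·((z_{α/2} + z_β) / d)².
z_{α/2} + z_β = 1.960 + 0.674 = 2.634.
n = 2 × (2.634 / 0.912)² = 2 × 2.888² = 2 × 8.34 = 16.7.
Round up to the next whole participant.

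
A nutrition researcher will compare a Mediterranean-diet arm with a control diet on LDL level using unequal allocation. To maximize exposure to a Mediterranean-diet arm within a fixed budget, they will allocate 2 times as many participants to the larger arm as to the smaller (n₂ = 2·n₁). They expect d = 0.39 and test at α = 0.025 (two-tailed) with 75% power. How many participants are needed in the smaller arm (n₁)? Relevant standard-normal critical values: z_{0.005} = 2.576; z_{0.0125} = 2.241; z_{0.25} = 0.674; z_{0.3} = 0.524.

n₁ = 84

With allocation ratio k = n₂/n₁ = 2, Var(x̄₁−x̄₂) = σ²(1/n₁ + 1/(k·n₁)) = σ²·(k+1)/(k·n₁).
So n₁ = (1 + 1/k)·((z_{α/2} + z_β)/d)² = 1.500 × (2.915/0.39)².
n₁ = 1.500 × 55.87 = 83.8.
Round up: n₁ = 84, giving n₂ = 2 × 84 = 168.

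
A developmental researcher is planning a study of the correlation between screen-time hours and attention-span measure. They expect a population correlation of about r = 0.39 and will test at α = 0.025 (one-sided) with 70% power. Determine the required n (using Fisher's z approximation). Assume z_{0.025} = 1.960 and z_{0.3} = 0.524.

n = 40

Fisher's z: C = ½·ln((1+r)/(1−r)) = ½·ln(2.2787) = 0.4118.
n = ((z_{α} + z_β)/C)² + 3.
(1.960 + 0.524) / 0.4118 = 2.484 / 0.4118 = 6.032.
n = 6.032² + 3 = 36.39 + 3 = 39.4.
Round up.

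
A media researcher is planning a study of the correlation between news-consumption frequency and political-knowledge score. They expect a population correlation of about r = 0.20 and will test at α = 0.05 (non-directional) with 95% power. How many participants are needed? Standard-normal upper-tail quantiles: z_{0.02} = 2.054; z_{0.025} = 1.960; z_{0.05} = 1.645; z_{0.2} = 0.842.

n = 320

Fisher's z: C = ½·ln((1+r)/(1−r)) = ½·ln(1.5000) = 0.2027.
n = ((z_{α/2} + z_β)/C)² + 3.
(1.960 + 1.645) / 0.2027 = 3.605 / 0.2027 = 17.785.
n = 17.785² + 3 = 316.30 + 3 = 319.3.
Round up.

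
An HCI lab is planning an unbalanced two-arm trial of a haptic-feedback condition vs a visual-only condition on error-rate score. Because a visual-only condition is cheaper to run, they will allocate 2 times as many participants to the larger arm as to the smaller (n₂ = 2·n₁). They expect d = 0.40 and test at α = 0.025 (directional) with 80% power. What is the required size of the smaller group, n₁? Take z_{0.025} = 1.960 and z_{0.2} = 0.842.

With allocation ratio k = n₂/n₁ = 2, Var(x̄₁−x̄₂) = σ²(1/n₁ + 1/(k·n₁)) = σ²·(k+1)/(k·n₁).
So n₁ = (1 + 1/k)·((z_{α} + z_β)/d)² = 1.500 × (2.802/0.40)².
n₁ = 1.500 × 49.07 = 73.6.
Round up: n₁ = 74, giving n₂ = 2 × 74 = 148.

n₁ = 74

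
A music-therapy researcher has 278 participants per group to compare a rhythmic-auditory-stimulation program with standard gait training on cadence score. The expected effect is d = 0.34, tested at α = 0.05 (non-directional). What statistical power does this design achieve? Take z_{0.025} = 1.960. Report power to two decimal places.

power ≈ 0.98

For two equal groups, power = Φ(d·√(n/2) − z_{α/2}).
d·√(n/2) = 0.34 × √(278/2) = 0.34 × 11.790 = 4.009.
z_β = 4.009 − 1.960 = 2.049.
Power = Φ(2.049) = 0.980.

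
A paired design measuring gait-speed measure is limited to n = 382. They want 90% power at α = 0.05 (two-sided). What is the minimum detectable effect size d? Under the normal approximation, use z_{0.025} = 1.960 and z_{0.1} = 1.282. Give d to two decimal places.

d_min ≈ 0.17

For a single sample (or paired design) of n = 382: d_min = (z_{α/2} + z_β)/√n.
z-sum = 1.960 + 1.282 = 3.242.
d_min = 3.242 / √382 = 3.242 / 19.545 = 0.166.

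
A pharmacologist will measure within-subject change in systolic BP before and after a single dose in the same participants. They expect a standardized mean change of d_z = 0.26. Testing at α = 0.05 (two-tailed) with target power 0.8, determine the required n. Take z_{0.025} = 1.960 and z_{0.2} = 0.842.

n = 117 pairs

For a paired (one-sample on differences) test: n = ((z_{α/2} + z_β) / d)².
z_{α/2} + z_β = 1.960 + 0.842 = 2.802.
n = (2.802 / 0.26)² = 10.777² = 116.14.
Round up.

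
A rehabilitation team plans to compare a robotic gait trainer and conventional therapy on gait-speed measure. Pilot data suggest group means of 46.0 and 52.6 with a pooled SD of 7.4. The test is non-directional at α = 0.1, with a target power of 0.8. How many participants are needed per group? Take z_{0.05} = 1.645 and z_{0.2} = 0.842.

n = 16 per group

Cohen's d = |M₁ − M₂| / SD_pooled = |46.0 − 52.6| / 7.4 = 6.6 / 7.4 = 0.892.
For two independent groups with equal n: n = 2·((z_{α/2} + z_β) / d)².
z_{α/2} + z_β = 1.645 + 0.842 = 2.487.
n = 2 × (2.487 / 0.892)² = 2 × 2.788² = 2 × 7.77 = 15.5.
Round up to the next whole participant.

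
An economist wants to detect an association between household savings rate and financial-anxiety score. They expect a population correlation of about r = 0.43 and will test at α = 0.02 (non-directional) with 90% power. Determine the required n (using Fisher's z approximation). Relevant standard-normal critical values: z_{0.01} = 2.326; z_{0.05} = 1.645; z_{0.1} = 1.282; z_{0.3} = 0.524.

Fisher's z: C = ½·ln((1+r)/(1−r)) = ½·ln(2.5088) = 0.4599.
n = ((z_{α/2} + z_β)/C)² + 3.
(2.326 + 1.282) / 0.4599 = 3.608 / 0.4599 = 7.845.
n = 7.845² + 3 = 61.55 + 3 = 64.5.
Round up.

n = 65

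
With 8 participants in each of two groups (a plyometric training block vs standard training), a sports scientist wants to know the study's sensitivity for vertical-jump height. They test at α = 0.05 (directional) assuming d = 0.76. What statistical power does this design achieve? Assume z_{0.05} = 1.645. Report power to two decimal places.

For two equal groups, power = Φ(d·√(n/2) − z_{α}).
d·√(n/2) = 0.76 × √(8/2) = 0.76 × 2.000 = 1.520.
z_β = 1.520 − 1.645 = -0.125.
Power = Φ(-0.125) = 0.450.

power ≈ 0.45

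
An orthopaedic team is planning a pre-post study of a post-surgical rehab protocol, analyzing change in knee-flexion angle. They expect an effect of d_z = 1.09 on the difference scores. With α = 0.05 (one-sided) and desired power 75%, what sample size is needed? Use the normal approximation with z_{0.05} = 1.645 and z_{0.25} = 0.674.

n = 5 pairs

For a paired (one-sample on differences) test: n = ((z_{α} + z_β) / d)².
z_{α} + z_β = 1.645 + 0.674 = 2.319.
n = (2.319 / 1.09)² = 2.128² = 4.53.
Round up.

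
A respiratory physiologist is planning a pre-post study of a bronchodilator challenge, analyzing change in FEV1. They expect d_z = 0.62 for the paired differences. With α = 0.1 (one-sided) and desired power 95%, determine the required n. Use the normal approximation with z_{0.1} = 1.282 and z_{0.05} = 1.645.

For a paired (one-sample on differences) test: n = ((z_{α} + z_β) / d)².
z_{α} + z_β = 1.282 + 1.645 = 2.927.
n = (2.927 / 0.62)² = 4.721² = 22.29.
Round up.

n = 23 pairs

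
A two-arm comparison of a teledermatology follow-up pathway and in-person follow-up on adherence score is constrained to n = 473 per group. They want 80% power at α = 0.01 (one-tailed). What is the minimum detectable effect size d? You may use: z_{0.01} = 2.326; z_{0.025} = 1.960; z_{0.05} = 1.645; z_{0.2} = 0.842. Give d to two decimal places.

For two independent groups of n = 473 each: d_min = (z_{α} + z_β)·√(2/n).
z-sum = 2.326 + 0.842 = 3.168.
d_min = 3.168 × √(2/473) = 3.168 × 0.0650 = 0.206.

d_min ≈ 0.21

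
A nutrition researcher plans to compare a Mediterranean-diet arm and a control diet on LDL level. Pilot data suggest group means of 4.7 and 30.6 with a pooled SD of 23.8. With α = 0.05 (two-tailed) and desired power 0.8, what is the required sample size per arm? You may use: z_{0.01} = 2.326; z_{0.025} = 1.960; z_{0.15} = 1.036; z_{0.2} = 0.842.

Cohen's d = |M₁ − M₂| / SD_pooled = |4.7 − 30.6| / 23.8 = 25.9 / 23.8 = 1.088.
For two independent groups with equal n: n = 2·((z_{α/2} + z_β) / d)².
z_{α/2} + z_β = 1.960 + 0.842 = 2.802.
n = 2 × (2.802 / 1.088)² = 2 × 2.575² = 2 × 6.63 = 13.3.
Round up to the next whole participant.

n = 14 per group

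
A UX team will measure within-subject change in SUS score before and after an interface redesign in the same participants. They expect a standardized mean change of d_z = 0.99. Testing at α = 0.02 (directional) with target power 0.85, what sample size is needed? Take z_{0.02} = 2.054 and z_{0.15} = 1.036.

For a paired (one-sample on differences) test: n = ((z_{α} + z_β) / d)².
z_{α} + z_β = 2.054 + 1.036 = 3.090.
n = (3.090 / 0.99)² = 3.121² = 9.74.
Round up.

n = 10 pairs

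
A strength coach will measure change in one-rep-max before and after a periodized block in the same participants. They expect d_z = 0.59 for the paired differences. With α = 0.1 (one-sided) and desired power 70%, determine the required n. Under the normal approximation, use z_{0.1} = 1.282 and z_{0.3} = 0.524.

n = 10 pairs

For a paired (one-sample on differences) test: n = ((z_{α} + z_β) / d)².
z_{α} + z_β = 1.282 + 0.524 = 1.806.
n = (1.806 / 0.59)² = 3.061² = 9.37.
Round up.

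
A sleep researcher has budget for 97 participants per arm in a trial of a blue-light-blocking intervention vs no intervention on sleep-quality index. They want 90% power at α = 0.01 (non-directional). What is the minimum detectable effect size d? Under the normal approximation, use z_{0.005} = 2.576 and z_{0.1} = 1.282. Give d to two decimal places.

d_min ≈ 0.55

For two independent groups of n = 97 each: d_min = (z_{α/2} + z_β)·√(2/n).
z-sum = 2.576 + 1.282 = 3.858.
d_min = 3.858 × √(2/97) = 3.858 × 0.1436 = 0.554.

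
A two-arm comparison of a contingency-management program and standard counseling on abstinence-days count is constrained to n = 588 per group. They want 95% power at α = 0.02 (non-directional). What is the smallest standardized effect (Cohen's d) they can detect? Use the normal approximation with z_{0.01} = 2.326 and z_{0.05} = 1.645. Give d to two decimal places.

For two independent groups of n = 588 each: d_min = (z_{α/2} + z_β)·√(2/n).
z-sum = 2.326 + 1.645 = 3.971.
d_min = 3.971 × √(2/588) = 3.971 × 0.0583 = 0.232.

d_min ≈ 0.23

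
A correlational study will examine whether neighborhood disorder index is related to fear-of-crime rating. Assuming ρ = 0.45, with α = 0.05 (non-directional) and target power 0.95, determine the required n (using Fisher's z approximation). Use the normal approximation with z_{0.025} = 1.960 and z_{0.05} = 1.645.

Fisher's z: C = ½·ln((1+r)/(1−r)) = ½·ln(2.6364) = 0.4847.
n = ((z_{α/2} + z_β)/C)² + 3.
(1.960 + 1.645) / 0.4847 = 3.605 / 0.4847 = 7.438.
n = 7.438² + 3 = 55.32 + 3 = 58.3.
Round up.

n = 59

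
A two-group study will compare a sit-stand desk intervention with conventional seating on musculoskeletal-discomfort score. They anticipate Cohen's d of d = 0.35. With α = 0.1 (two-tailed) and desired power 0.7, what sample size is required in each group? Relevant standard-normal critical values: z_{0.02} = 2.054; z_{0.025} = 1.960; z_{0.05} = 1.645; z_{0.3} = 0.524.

For two independent groups with equal n: n = 2·((z_{α/2} + z_β) / d)².
z_{α/2} + z_β = 1.645 + 0.524 = 2.169.
n = 2 × (2.169 / 0.35)² = 2 × 6.197² = 2 × 38.40 = 76.8.
Round up to the next whole participant.

n = 77 per group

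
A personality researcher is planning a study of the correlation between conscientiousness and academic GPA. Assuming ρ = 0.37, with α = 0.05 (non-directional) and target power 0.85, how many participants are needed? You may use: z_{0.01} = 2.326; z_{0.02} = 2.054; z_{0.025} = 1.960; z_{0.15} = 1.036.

n = 63

Fisher's z: C = ½·ln((1+r)/(1−r)) = ½·ln(2.1746) = 0.3884.
n = ((z_{α/2} + z_β)/C)² + 3.
(1.960 + 1.036) / 0.3884 = 2.996 / 0.3884 = 7.714.
n = 7.714² + 3 = 59.50 + 3 = 62.5.
Round up.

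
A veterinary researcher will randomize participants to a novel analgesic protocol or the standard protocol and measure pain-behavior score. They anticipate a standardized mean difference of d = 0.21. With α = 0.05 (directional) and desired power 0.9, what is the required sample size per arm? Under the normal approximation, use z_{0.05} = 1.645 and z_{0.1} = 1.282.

n = 389 per group

For two independent groups with equal n: n = 2·((z_{α} + z_β) / d)².
z_{α} + z_β = 1.645 + 1.282 = 2.927.
n = 2 × (2.927 / 0.21)² = 2 × 13.938² = 2 × 194.27 = 388.5.
Round up to the next whole participant.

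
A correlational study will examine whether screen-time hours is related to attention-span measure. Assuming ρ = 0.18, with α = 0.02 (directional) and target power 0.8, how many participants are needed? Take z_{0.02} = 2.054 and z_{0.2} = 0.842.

n = 257

Fisher's z: C = ½·ln((1+r)/(1−r)) = ½·ln(1.4390) = 0.1820.
n = ((z_{α} + z_β)/C)² + 3.
(2.054 + 0.842) / 0.1820 = 2.896 / 0.1820 = 15.912.
n = 15.912² + 3 = 253.19 + 3 = 256.2.
Round up.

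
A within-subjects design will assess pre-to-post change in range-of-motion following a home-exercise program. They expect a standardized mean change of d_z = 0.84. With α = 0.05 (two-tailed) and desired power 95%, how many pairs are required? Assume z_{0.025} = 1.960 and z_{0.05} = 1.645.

For a paired (one-sample on differences) test: n = ((z_{α/2} + z_β) / d)².
z_{α/2} + z_β = 1.960 + 1.645 = 3.605.
n = (3.605 / 0.84)² = 4.292² = 18.42.
Round up.

n = 19 pairs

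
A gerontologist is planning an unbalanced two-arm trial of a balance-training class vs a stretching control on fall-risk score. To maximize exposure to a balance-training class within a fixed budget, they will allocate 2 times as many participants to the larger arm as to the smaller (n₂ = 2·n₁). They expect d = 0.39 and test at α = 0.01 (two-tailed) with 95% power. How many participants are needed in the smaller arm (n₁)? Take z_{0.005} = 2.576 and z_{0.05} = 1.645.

With allocation ratio k = n₂/n₁ = 2, Var(x̄₁−x̄₂) = σ²(1/n₁ + 1/(k·n₁)) = σ²·(k+1)/(k·n₁).
So n₁ = (1 + 1/k)·((z_{α/2} + z_β)/d)² = 1.500 × (4.221/0.39)².
n₁ = 1.500 × 117.14 = 175.7.
Round up: n₁ = 176, giving n₂ = 2 × 176 = 352.

n₁ = 176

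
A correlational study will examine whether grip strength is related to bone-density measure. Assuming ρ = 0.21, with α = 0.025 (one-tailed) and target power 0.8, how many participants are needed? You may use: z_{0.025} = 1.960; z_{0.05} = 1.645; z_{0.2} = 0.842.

n = 176

Fisher's z: C = ½·ln((1+r)/(1−r)) = ½·ln(1.5316) = 0.2132.
n = ((z_{α} + z_β)/C)² + 3.
(1.960 + 0.842) / 0.2132 = 2.802 / 0.2132 = 13.143.
n = 13.143² + 3 = 172.73 + 3 = 175.7.
Round up.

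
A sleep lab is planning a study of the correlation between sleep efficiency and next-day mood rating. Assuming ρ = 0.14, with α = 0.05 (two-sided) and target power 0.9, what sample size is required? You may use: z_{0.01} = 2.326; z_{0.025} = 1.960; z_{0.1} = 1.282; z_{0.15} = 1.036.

n = 533

Fisher's z: C = ½·ln((1+r)/(1−r)) = ½·ln(1.3256) = 0.1409.
n = ((z_{α/2} + z_β)/C)² + 3.
(1.960 + 1.282) / 0.1409 = 3.242 / 0.1409 = 23.009.
n = 23.009² + 3 = 529.42 + 3 = 532.4.
Round up.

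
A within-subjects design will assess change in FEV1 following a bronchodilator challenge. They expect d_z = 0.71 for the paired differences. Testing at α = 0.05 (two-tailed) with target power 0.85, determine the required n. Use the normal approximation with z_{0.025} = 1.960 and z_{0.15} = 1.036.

For a paired (one-sample on differences) test: n = ((z_{α/2} + z_β) / d)².
z_{α/2} + z_β = 1.960 + 1.036 = 2.996.
n = (2.996 / 0.71)² = 4.220² = 17.81.
Round up.

n = 18 pairs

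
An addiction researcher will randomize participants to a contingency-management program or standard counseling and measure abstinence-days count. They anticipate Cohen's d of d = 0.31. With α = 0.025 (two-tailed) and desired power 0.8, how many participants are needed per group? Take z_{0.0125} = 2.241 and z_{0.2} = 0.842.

For two independent groups with equal n: n = 2·((z_{α/2} + z_β) / d)².
z_{α/2} + z_β = 2.241 + 0.842 = 3.083.
n = 2 × (3.083 / 0.31)² = 2 × 9.945² = 2 × 98.91 = 197.8.
Round up to the next whole participant.

n = 198 per group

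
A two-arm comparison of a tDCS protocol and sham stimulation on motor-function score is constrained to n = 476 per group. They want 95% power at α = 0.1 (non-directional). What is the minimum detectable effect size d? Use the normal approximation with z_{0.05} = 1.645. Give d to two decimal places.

d_min ≈ 0.21

For two independent groups of n = 476 each: d_min = (z_{α/2} + z_β)·√(2/n).
z-sum = 1.645 + 1.645 = 3.290.
d_min = 3.290 × √(2/476) = 3.290 × 0.0648 = 0.213.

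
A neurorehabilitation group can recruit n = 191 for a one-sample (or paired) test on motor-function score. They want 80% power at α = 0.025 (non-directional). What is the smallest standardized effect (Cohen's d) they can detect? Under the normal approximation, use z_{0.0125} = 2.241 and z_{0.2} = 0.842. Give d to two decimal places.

d_min ≈ 0.22

For a single sample (or paired design) of n = 191: d_min = (z_{α/2} + z_β)/√n.
z-sum = 2.241 + 0.842 = 3.083.
d_min = 3.083 / √191 = 3.083 / 13.820 = 0.223.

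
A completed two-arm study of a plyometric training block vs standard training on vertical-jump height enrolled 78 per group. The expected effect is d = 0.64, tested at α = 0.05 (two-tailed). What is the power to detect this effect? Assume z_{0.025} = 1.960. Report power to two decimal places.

power ≈ 0.98

For two equal groups, power = Φ(d·√(n/2) − z_{α/2}).
d·√(n/2) = 0.64 × √(78/2) = 0.64 × 6.245 = 3.997.
z_β = 3.997 − 1.960 = 2.037.
Power = Φ(2.037) = 0.979.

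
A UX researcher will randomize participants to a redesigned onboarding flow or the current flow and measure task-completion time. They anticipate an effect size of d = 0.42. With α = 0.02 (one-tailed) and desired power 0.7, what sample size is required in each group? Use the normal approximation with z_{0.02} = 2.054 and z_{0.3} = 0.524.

For two independent groups with equal n: n = 2·((z_{α} + z_β) / d)².
z_{α} + z_β = 2.054 + 0.524 = 2.578.
n = 2 × (2.578 / 0.42)² = 2 × 6.138² = 2 × 37.68 = 75.4.
Round up to the next whole participant.

n = 76 per group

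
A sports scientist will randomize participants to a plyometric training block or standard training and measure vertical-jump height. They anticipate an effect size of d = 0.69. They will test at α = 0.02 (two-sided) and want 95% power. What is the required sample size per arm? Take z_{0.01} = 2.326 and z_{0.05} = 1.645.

n = 67 per group

For two independent groups with equal n: n = 2·((z_{α/2} + z_β) / d)².
z_{α/2} + z_β = 2.326 + 1.645 = 3.971.
n = 2 × (3.971 / 0.69)² = 2 × 5.755² = 2 × 33.12 = 66.2.
Round up to the next whole participant.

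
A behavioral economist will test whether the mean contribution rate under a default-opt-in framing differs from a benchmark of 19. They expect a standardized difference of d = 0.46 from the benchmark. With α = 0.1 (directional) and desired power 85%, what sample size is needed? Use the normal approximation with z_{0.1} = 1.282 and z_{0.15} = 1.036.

n = 26

For a one-sample test: n = ((z_{α} + z_β) / d)².
z_{α} + z_β = 1.282 + 1.036 = 2.318.
n = (2.318 / 0.46)² = 5.039² = 25.39.
Round up.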